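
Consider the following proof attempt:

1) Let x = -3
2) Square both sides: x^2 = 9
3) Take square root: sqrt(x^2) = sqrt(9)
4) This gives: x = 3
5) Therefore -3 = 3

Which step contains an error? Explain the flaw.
Step 4: This gives: x = 3

Step 4 incorrectly states that sqrt(x^2) = x. The correct identity is sqrt(x^2) = |x|. Since x = -3 < 0, we have sqrt(x^2) = |-3| = 3, not x = -3.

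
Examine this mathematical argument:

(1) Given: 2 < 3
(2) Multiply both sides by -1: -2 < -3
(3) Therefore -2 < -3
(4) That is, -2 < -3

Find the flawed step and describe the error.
Step 2: Multiply both sides by -1: -2 < -3

Step 2 multiplies both sides by -1 but fails to reverse the inequality sign. When multiplying (or dividing) an inequality by a negative number, the direction must be reversed. Since 2 < 3, we should get -2 > -3, i.e., -2 > -3.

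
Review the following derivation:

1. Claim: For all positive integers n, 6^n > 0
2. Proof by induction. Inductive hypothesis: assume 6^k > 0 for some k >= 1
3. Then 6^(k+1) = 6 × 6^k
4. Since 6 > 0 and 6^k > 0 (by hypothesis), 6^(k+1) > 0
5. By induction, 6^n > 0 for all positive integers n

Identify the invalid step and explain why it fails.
Step 5: By induction, 6^n > 0 for all positive integers n

Step 5 concludes the proof by induction, but no base case was ever established. A valid induction proof requires: (1) a base case proving 6^1 > 0, and (2) an inductive step showing IF 6^k > 0 THEN 6^(k+1) > 0. Steps 2-4 correctly establish the inductive step, but without the base case the conclusion in step 5 does not follow.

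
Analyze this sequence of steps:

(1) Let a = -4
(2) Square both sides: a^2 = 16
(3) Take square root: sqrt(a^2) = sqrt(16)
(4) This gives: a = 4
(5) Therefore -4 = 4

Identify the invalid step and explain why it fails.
Step 4: This gives: a = 4

Step 4 incorrectly states that sqrt(a^2) = a. The correct identity is sqrt(a^2) = |a|. Since a = -4 < 0, we have sqrt(a^2) = |-4| = 4, not a = -4.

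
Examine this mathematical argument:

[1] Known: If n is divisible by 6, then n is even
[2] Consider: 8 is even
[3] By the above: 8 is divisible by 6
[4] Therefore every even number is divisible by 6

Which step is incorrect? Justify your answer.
Step 3: By the above: 8 is divisible by 6

Step 3 commits the fallacy of affirming the consequent. The known fact 'divisible by 6 → even' does NOT imply 'even → divisible by 6'. That would be the converse, which is false. For example, 8 is even but 8 ÷ 6 = 1.33, which is not an integer.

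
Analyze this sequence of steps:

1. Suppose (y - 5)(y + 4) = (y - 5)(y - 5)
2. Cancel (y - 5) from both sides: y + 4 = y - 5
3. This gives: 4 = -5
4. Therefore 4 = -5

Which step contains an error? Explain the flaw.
Step 2: Cancel (y - 5) from both sides: y + 4 = y - 5

Step 2 cancels (y - 5) from both sides. This is only valid if (y - 5) ≠ 0, i.e., y ≠ 5. When y = 5, both sides equal zero regardless of the other factors. The correct approach requires considering y = 5 as a separate case.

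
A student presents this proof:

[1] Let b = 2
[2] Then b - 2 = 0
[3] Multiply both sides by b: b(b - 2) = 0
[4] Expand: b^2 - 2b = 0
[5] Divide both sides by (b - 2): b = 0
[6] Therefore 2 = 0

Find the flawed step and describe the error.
Step 5: Divide both sides by (b - 2): b = 0

Step 5 divides both sides by (b - 2). However, since b = 2, we have (b - 2) = 0. Division by zero is undefined, making this step invalid.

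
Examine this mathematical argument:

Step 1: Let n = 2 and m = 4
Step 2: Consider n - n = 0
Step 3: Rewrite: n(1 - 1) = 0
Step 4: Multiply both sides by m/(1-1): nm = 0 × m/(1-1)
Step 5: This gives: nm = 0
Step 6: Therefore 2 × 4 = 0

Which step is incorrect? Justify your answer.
Step 4: Multiply both sides by m/(1-1): nm = 0 × m/(1-1)

Step 4 multiplies both sides by m/(1-1). However, 1-1 = 0, so this is multiplication by m/0, which is undefined. We cannot multiply by an undefined expression.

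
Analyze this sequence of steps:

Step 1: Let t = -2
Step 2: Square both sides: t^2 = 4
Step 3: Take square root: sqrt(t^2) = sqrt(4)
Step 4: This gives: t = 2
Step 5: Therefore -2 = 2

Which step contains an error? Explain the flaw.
Step 4: This gives: t = 2

Step 4 incorrectly states that sqrt(t^2) = t. The correct identity is sqrt(t^2) = |t|. Since t = -2 < 0, we have sqrt(t^2) = |-2| = 2, not t = -2.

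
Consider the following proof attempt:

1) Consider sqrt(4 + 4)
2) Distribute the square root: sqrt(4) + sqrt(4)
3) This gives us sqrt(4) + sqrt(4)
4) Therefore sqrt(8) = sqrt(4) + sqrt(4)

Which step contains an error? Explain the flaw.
Step 2: Distribute the square root: sqrt(4) + sqrt(4)

Step 2 incorrectly 'distributes' the square root over addition. The square root function does not distribute: sqrt(a + b) ≠ sqrt(a) + sqrt(b). In fact, sqrt(4 + 4) = sqrt(8) ≈ 2.8284, while sqrt(4) + sqrt(4) ≈ 4.0000.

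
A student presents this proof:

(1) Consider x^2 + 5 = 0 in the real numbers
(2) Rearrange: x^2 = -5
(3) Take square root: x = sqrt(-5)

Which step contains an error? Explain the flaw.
Step 3: Take square root: x = sqrt(-5)

Step 3 takes the square root of -5, which is negative. In the real number system, the square root of a negative number is undefined. The equation x^2 + 5 = 0 has no real solutions. Square roots of negative numbers only exist in the complex numbers.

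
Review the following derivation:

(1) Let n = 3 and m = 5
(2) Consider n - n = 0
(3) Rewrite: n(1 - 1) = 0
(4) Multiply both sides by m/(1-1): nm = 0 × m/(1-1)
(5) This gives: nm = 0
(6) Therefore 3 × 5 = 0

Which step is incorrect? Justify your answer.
Step 4: Multiply both sides by m/(1-1): nm = 0 × m/(1-1)

Step 4 multiplies both sides by m/(1-1). However, 1-1 = 0, so this is multiplication by m/0, which is undefined. We cannot multiply by an undefined expression.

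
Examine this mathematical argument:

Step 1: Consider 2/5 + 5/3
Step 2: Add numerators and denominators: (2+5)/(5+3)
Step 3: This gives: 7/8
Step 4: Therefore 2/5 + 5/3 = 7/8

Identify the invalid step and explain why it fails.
Step 2: Add numerators and denominators: (2+5)/(5+3)

Step 2 incorrectly adds fractions by separately adding numerators and denominators. This is wrong. The correct method requires a common denominator: 2/5 + 5/3 = (2×3 + 5×5)/(5×3) = 31/15 = 31/15. The method used gives 7/8, which is different.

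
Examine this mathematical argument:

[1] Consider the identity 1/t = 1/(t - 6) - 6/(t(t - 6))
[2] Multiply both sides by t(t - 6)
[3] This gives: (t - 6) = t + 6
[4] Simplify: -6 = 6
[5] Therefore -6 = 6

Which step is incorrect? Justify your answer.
Step 3: This gives: (t - 6) = t + 6

Step 3 makes a sign error when clearing denominators. Multiplying -6/(t(t - 6)) by t(t - 6) gives -6, not +6. The correct result is (t - 6) = t - 6, which is trivially true, not (t - 6) = t + 6. (Step 1 is a valid identity: 1/(t - 6) - 6/(t(t - 6)) = (t - 6)/(t(t - 6)) = 1/t.)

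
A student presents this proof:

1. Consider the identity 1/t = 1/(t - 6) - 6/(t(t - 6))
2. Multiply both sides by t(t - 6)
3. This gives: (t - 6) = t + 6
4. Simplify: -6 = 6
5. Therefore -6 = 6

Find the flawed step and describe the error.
Step 3: This gives: (t - 6) = t + 6

Step 3 makes a sign error when clearing denominators. Multiplying -6/(t(t - 6)) by t(t - 6) gives -6, not +6. The correct result is (t - 6) = t - 6, which is trivially true, not (t - 6) = t + 6. (Step 1 is a valid identity: 1/(t - 6) - 6/(t(t - 6)) = (t - 6)/(t(t - 6)) = 1/t.)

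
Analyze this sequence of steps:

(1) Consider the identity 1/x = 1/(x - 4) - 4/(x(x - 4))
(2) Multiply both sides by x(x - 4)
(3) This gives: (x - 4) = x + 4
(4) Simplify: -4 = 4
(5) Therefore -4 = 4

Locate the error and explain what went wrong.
Step 3: This gives: (x - 4) = x + 4

Step 3 makes a sign error when clearing denominators. Multiplying -4/(x(x - 4)) by x(x - 4) gives -4, not +4. The correct result is (x - 4) = x - 4, which is trivially true, not (x - 4) = x + 4. (Step 1 is a valid identity: 1/(x - 4) - 4/(x(x - 4)) = (x - 4)/(x(x - 4)) = 1/x.)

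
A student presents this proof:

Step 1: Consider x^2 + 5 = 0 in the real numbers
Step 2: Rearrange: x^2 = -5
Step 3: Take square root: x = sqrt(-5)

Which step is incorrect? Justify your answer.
Step 3: Take square root: x = sqrt(-5)

Step 3 takes the square root of -5, which is negative. In the real number system, the square root of a negative number is undefined. The equation x^2 + 5 = 0 has no real solutions. Square roots of negative numbers only exist in the complex numbers.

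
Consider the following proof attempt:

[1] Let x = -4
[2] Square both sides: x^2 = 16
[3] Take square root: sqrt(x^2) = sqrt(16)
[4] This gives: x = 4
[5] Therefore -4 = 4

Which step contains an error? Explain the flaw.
Step 4: This gives: x = 4

Step 4 incorrectly states that sqrt(x^2) = x. The correct identity is sqrt(x^2) = |x|. Since x = -4 < 0, we have sqrt(x^2) = |-4| = 4, not x = -4.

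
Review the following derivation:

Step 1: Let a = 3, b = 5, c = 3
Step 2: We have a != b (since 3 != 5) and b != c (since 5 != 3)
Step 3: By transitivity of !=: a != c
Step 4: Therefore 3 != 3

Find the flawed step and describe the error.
Step 3: By transitivity of !=: a != c

Step 3 incorrectly applies transitivity to the '!=' relation. Transitivity states: if a R b and b R c, then a R c. However, '!=' is not transitive. Counterexample: 3 != 5 and 5 != 3, but 3 = 3 (both equal 3). Transitivity holds for relations like <, <=, =, but not for !=.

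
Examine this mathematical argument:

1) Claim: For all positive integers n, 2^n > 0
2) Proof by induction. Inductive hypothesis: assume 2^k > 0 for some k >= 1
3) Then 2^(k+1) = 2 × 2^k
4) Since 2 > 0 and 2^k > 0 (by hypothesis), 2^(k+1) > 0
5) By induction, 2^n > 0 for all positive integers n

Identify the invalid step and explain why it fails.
Step 5: By induction, 2^n > 0 for all positive integers n

Step 5 concludes the proof by induction, but no base case was ever established. A valid induction proof requires: (1) a base case proving 2^1 > 0, and (2) an inductive step showing IF 2^k > 0 THEN 2^(k+1) > 0. Steps 2-4 correctly establish the inductive step, but without the base case the conclusion in step 5 does not follow.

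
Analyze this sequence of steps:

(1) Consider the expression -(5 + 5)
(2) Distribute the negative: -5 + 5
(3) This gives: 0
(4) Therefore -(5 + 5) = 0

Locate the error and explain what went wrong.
Step 2: Distribute the negative: -5 + 5

Step 2 incorrectly distributes the negative sign. The correct distribution is -(5 + 5) = -5 - 5 = -10. The negative must be applied to both terms, not just the first. The error treats -(5 + 5) as -5 + 5, which equals 0 instead of -10.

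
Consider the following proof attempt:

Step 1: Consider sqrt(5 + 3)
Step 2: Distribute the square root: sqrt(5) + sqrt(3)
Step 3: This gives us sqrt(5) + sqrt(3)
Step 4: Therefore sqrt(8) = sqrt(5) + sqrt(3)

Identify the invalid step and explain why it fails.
Step 2: Distribute the square root: sqrt(5) + sqrt(3)

Step 2 incorrectly 'distributes' the square root over addition. The square root function does not distribute: sqrt(a + b) ≠ sqrt(a) + sqrt(b). In fact, sqrt(5 + 3) = sqrt(8) ≈ 2.8284, while sqrt(5) + sqrt(3) ≈ 3.9681.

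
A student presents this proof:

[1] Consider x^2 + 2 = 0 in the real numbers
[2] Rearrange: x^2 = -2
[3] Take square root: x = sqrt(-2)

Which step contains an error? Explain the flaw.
Step 3: Take square root: x = sqrt(-2)

Step 3 takes the square root of -2, which is negative. In the real number system, the square root of a negative number is undefined. The equation x^2 + 2 = 0 has no real solutions. Square roots of negative numbers only exist in the complex numbers.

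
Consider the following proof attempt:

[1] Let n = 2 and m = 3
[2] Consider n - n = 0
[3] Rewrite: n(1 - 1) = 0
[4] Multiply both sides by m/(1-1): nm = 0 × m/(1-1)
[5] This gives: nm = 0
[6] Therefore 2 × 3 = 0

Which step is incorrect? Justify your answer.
Step 4: Multiply both sides by m/(1-1): nm = 0 × m/(1-1)

Step 4 multiplies both sides by m/(1-1). However, 1-1 = 0, so this is multiplication by m/0, which is undefined. We cannot multiply by an undefined expression.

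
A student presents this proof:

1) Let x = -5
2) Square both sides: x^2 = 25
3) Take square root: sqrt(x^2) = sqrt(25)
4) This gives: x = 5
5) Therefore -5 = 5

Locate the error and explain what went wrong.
Step 4: This gives: x = 5

Step 4 incorrectly states that sqrt(x^2) = x. The correct identity is sqrt(x^2) = |x|. Since x = -5 < 0, we have sqrt(x^2) = |-5| = 5, not x = -5.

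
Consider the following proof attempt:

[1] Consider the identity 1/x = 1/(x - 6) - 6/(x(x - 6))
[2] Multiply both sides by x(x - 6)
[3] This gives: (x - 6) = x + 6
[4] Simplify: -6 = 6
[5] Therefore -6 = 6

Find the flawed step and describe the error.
Step 3: This gives: (x - 6) = x + 6

Step 3 makes a sign error when clearing denominators. Multiplying -6/(x(x - 6)) by x(x - 6) gives -6, not +6. The correct result is (x - 6) = x - 6, which is trivially true, not (x - 6) = x + 6. (Step 1 is a valid identity: 1/(x - 6) - 6/(x(x - 6)) = (x - 6)/(x(x - 6)) = 1/x.)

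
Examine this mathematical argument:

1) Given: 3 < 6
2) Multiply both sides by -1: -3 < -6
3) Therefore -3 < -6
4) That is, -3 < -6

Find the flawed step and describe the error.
Step 2: Multiply both sides by -1: -3 < -6

Step 2 multiplies both sides by -1 but fails to reverse the inequality sign. When multiplying (or dividing) an inequality by a negative number, the direction must be reversed. Since 3 < 6, we should get -3 > -6, i.e., -3 > -6.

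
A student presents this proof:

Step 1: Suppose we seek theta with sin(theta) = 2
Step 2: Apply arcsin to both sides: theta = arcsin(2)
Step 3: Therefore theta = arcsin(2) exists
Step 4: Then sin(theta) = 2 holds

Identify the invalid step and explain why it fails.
Step 2: Apply arcsin to both sides: theta = arcsin(2)

Step 2 applies arcsin to 2. However, arcsin(x) is only defined for x in [-1, 1] because sin(theta) can only produce values in that range. Since |2| > 1, arcsin(2) is undefined. There is no angle whose sine equals 2.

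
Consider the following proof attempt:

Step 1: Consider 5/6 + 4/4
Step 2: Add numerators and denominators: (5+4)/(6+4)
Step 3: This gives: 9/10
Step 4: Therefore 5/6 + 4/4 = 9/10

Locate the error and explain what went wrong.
Step 2: Add numerators and denominators: (5+4)/(6+4)

Step 2 incorrectly adds fractions by separately adding numerators and denominators. This is wrong. The correct method requires a common denominator: 5/6 + 4/4 = (5×4 + 4×6)/(6×4) = 44/24 = 11/6. The method used gives 9/10, which is different.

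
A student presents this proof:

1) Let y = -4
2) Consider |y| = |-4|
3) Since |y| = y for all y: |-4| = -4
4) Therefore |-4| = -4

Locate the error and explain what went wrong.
Step 3: Since |y| = y for all y: |-4| = -4

Step 3 incorrectly states that |y| = y for all y. The correct definition is |y| = y when y >= 0, and |y| = -y when y < 0. Since -4 < 0, we have |-4| = -(-4) = 4, not -4.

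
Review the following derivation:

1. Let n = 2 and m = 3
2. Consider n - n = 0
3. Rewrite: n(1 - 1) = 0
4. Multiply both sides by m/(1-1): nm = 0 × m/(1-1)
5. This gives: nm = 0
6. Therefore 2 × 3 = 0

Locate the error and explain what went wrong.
Step 4: Multiply both sides by m/(1-1): nm = 0 × m/(1-1)

Step 4 multiplies both sides by m/(1-1). However, 1-1 = 0, so this is multiplication by m/0, which is undefined. We cannot multiply by an undefined expression.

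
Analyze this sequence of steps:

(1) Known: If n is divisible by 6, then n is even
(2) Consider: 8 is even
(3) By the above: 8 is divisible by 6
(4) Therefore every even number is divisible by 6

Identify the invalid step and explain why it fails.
Step 3: By the above: 8 is divisible by 6

Step 3 commits the fallacy of affirming the consequent. The known fact 'divisible by 6 → even' does NOT imply 'even → divisible by 6'. That would be the converse, which is false. For example, 8 is even but 8 ÷ 6 = 1.33, which is not an integer.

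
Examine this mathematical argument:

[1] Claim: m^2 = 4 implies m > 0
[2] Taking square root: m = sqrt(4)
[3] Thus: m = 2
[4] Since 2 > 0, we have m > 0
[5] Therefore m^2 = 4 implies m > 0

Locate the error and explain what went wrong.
Step 2: Taking square root: m = sqrt(4)

Step 2 takes the square root and assumes the positive root only. The equation m^2 = 4 actually has two solutions: m = 2 and m = -2. The proof silently assumes m > 0 without justification, then uses this assumption to conclude m > 0, which is circular. The counterexample m = -2 shows the claim is false.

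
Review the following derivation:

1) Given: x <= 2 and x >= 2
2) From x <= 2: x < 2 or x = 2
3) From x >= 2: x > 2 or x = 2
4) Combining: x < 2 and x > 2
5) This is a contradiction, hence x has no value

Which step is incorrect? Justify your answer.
Step 4: Combining: x < 2 and x > 2

Step 4 incorrectly combines the conditions. From x <= 2 and x >= 2, the intersection is x = 2. The error treats the 'or' cases as 'and' requirements. The correct conclusion is that x = 2 is the unique solution, not that no solution exists.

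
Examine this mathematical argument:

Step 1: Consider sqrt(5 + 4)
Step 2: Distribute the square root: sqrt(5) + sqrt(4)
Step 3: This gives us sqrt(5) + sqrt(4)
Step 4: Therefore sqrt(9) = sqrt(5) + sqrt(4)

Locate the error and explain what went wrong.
Step 2: Distribute the square root: sqrt(5) + sqrt(4)

Step 2 incorrectly 'distributes' the square root over addition. The square root function does not distribute: sqrt(a + b) ≠ sqrt(a) + sqrt(b). In fact, sqrt(5 + 4) = sqrt(9) ≈ 3.0000, while sqrt(5) + sqrt(4) ≈ 4.2361.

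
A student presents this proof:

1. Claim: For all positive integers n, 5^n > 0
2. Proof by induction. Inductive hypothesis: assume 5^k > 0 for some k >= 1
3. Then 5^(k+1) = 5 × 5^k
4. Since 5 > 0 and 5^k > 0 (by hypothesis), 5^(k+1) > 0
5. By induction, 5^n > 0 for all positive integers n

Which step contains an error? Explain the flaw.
Step 5: By induction, 5^n > 0 for all positive integers n

Step 5 concludes the proof by induction, but no base case was ever established. A valid induction proof requires: (1) a base case proving 5^1 > 0, and (2) an inductive step showing IF 5^k > 0 THEN 5^(k+1) > 0. Steps 2-4 correctly establish the inductive step, but without the base case the conclusion in step 5 does not follow.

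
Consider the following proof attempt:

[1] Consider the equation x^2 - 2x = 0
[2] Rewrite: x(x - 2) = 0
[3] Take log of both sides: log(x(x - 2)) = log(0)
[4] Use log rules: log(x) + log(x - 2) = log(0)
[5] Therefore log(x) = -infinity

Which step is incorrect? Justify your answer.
Step 3: Take log of both sides: log(x(x - 2)) = log(0)

Step 3 takes the logarithm of both sides, resulting in log(0) on the right side. The logarithm is only defined for positive numbers; log(0) is undefined (approaches negative infinity). This operation is invalid.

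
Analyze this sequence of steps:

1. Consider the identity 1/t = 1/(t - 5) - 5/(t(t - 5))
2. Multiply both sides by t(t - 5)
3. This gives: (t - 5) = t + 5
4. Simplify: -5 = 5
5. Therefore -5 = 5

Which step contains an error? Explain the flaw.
Step 3: This gives: (t - 5) = t + 5

Step 3 makes a sign error when clearing denominators. Multiplying -5/(t(t - 5)) by t(t - 5) gives -5, not +5. The correct result is (t - 5) = t - 5, which is trivially true, not (t - 5) = t + 5. (Step 1 is a valid identity: 1/(t - 5) - 5/(t(t - 5)) = (t - 5)/(t(t - 5)) = 1/t.)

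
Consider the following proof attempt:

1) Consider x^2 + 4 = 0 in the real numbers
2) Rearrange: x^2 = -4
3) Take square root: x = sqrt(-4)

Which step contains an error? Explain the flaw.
Step 3: Take square root: x = sqrt(-4)

Step 3 takes the square root of -4, which is negative. In the real number system, the square root of a negative number is undefined. The equation x^2 + 4 = 0 has no real solutions. Square roots of negative numbers only exist in the complex numbers.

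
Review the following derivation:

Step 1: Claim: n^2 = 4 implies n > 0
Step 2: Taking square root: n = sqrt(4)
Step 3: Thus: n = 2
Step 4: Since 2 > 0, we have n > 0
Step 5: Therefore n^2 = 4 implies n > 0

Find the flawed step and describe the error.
Step 2: Taking square root: n = sqrt(4)

Step 2 takes the square root and assumes the positive root only. The equation n^2 = 4 actually has two solutions: n = 2 and n = -2. The proof silently assumes n > 0 without justification, then uses this assumption to conclude n > 0, which is circular. The counterexample n = -2 shows the claim is false.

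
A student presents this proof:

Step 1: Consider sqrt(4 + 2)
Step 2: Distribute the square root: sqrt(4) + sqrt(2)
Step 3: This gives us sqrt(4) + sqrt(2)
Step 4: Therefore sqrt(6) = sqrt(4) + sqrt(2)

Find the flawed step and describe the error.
Step 2: Distribute the square root: sqrt(4) + sqrt(2)

Step 2 incorrectly 'distributes' the square root over addition. The square root function does not distribute: sqrt(a + b) ≠ sqrt(a) + sqrt(b). In fact, sqrt(4 + 2) = sqrt(6) ≈ 2.4495, while sqrt(4) + sqrt(2) ≈ 3.4142.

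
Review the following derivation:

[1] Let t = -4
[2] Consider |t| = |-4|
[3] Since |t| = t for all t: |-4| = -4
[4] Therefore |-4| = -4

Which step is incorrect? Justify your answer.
Step 3: Since |t| = t for all t: |-4| = -4

Step 3 incorrectly states that |t| = t for all t. The correct definition is |t| = t when t >= 0, and |t| = -t when t < 0. Since -4 < 0, we have |-4| = -(-4) = 4, not -4.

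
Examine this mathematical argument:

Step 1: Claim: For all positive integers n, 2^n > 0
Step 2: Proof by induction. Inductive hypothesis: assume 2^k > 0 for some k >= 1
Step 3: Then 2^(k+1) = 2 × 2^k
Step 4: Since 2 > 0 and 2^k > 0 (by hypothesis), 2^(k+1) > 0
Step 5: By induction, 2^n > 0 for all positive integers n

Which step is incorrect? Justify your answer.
Step 5: By induction, 2^n > 0 for all positive integers n

Step 5 concludes the proof by induction, but no base case was ever established. A valid induction proof requires: (1) a base case proving 2^1 > 0, and (2) an inductive step showing IF 2^k > 0 THEN 2^(k+1) > 0. Steps 2-4 correctly establish the inductive step, but without the base case the conclusion in step 5 does not follow.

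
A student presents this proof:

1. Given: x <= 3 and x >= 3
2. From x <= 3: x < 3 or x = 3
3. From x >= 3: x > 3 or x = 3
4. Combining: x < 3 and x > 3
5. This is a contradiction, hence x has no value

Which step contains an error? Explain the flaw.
Step 4: Combining: x < 3 and x > 3

Step 4 incorrectly combines the conditions. From x <= 3 and x >= 3, the intersection is x = 3. The error treats the 'or' cases as 'and' requirements. The correct conclusion is that x = 3 is the unique solution, not that no solution exists.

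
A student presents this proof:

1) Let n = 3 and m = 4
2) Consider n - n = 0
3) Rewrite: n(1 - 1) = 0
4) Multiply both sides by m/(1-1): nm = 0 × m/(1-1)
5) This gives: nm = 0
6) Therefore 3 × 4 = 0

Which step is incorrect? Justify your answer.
Step 4: Multiply both sides by m/(1-1): nm = 0 × m/(1-1)

Step 4 multiplies both sides by m/(1-1). However, 1-1 = 0, so this is multiplication by m/0, which is undefined. We cannot multiply by an undefined expression.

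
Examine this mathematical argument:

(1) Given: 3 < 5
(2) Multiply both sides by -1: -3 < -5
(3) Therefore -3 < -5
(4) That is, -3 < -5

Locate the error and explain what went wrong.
Step 2: Multiply both sides by -1: -3 < -5

Step 2 multiplies both sides by -1 but fails to reverse the inequality sign. When multiplying (or dividing) an inequality by a negative number, the direction must be reversed. Since 3 < 5, we should get -3 > -5, i.e., -3 > -5.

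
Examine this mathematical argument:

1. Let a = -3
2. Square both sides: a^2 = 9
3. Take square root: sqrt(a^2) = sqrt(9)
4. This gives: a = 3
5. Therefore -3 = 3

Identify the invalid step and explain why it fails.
Step 4: This gives: a = 3

Step 4 incorrectly states that sqrt(a^2) = a. The correct identity is sqrt(a^2) = |a|. Since a = -3 < 0, we have sqrt(a^2) = |-3| = 3, not a = -3.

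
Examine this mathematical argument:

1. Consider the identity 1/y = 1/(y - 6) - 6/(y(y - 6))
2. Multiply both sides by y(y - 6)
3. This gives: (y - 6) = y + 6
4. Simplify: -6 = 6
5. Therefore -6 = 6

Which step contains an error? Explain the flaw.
Step 3: This gives: (y - 6) = y + 6

Step 3 makes a sign error when clearing denominators. Multiplying -6/(y(y - 6)) by y(y - 6) gives -6, not +6. The correct result is (y - 6) = y - 6, which is trivially true, not (y - 6) = y + 6. (Step 1 is a valid identity: 1/(y - 6) - 6/(y(y - 6)) = (y - 6)/(y(y - 6)) = 1/y.)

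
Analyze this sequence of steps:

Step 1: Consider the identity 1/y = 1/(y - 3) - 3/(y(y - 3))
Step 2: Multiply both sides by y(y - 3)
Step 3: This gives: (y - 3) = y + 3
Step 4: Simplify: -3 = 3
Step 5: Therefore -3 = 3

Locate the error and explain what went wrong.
Step 3: This gives: (y - 3) = y + 3

Step 3 makes a sign error when clearing denominators. Multiplying -3/(y(y - 3)) by y(y - 3) gives -3, not +3. The correct result is (y - 3) = y - 3, which is trivially true, not (y - 3) = y + 3. (Step 1 is a valid identity: 1/(y - 3) - 3/(y(y - 3)) = (y - 3)/(y(y - 3)) = 1/y.)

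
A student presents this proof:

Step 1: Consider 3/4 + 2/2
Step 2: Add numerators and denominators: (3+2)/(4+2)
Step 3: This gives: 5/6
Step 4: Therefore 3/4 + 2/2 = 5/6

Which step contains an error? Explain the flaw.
Step 2: Add numerators and denominators: (3+2)/(4+2)

Step 2 incorrectly adds fractions by separately adding numerators and denominators. This is wrong. The correct method requires a common denominator: 3/4 + 2/2 = (3×2 + 2×4)/(4×2) = 14/8 = 7/4. The method used gives 5/6, which is different.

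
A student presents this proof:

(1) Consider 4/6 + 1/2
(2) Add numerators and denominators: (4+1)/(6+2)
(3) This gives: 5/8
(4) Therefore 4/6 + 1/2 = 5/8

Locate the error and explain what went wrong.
Step 2: Add numerators and denominators: (4+1)/(6+2)

Step 2 incorrectly adds fractions by separately adding numerators and denominators. This is wrong. The correct method requires a common denominator: 4/6 + 1/2 = (4×2 + 1×6)/(6×2) = 14/12 = 7/6. The method used gives 5/8, which is different.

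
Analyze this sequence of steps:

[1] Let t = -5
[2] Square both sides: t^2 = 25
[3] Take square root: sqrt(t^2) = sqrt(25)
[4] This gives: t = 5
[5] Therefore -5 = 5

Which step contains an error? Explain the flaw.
Step 4: This gives: t = 5

Step 4 incorrectly states that sqrt(t^2) = t. The correct identity is sqrt(t^2) = |t|. Since t = -5 < 0, we have sqrt(t^2) = |-5| = 5, not t = -5.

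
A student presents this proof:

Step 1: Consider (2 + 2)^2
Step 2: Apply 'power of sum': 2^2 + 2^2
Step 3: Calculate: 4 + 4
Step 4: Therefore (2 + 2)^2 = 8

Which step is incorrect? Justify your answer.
Step 2: Apply 'power of sum': 2^2 + 2^2

Step 2 incorrectly applies a non-existent rule '(a+b)^n = a^n + b^n'. This is false in general. The correct expansion uses the binomial theorem. The actual value is (2 + 2)^2 = 4^2 = 16, not 8.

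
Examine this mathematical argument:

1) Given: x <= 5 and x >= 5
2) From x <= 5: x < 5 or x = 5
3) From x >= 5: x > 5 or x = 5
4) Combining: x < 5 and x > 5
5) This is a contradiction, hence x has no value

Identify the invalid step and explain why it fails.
Step 4: Combining: x < 5 and x > 5

Step 4 incorrectly combines the conditions. From x <= 5 and x >= 5, the intersection is x = 5. The error treats the 'or' cases as 'and' requirements. The correct conclusion is that x = 5 is the unique solution, not that no solution exists.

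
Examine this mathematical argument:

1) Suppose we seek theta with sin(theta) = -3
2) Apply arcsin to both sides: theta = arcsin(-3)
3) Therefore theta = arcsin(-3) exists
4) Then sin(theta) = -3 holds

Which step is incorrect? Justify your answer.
Step 2: Apply arcsin to both sides: theta = arcsin(-3)

Step 2 applies arcsin to -3. However, arcsin(x) is only defined for x in [-1, 1] because sin(theta) can only produce values in that range. Since |-3| > 1, arcsin(-3) is undefined. There is no angle whose sine equals -3.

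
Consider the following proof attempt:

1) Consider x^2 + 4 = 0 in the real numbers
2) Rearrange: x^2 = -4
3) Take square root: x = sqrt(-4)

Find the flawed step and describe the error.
Step 3: Take square root: x = sqrt(-4)

Step 3 takes the square root of -4, which is negative. In the real number system, the square root of a negative number is undefined. The equation x^2 + 4 = 0 has no real solutions. Square roots of negative numbers only exist in the complex numbers.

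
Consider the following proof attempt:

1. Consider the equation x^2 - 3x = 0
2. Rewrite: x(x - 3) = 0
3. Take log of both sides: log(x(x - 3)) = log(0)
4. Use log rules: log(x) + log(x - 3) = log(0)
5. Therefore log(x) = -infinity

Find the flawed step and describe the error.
Step 3: Take log of both sides: log(x(x - 3)) = log(0)

Step 3 takes the logarithm of both sides, resulting in log(0) on the right side. The logarithm is only defined for positive numbers; log(0) is undefined (approaches negative infinity). This operation is invalid.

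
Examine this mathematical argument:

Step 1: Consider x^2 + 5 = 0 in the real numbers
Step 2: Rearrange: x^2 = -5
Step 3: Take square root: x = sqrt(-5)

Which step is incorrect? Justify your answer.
Step 3: Take square root: x = sqrt(-5)

Step 3 takes the square root of -5, which is negative. In the real number system, the square root of a negative number is undefined. The equation x^2 + 5 = 0 has no real solutions. Square roots of negative numbers only exist in the complex numbers.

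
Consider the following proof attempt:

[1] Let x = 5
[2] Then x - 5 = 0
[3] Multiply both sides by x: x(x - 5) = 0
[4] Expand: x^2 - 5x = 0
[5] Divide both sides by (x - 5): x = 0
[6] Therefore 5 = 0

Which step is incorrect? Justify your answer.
Step 5: Divide both sides by (x - 5): x = 0

Step 5 divides both sides by (x - 5). However, since x = 5, we have (x - 5) = 0. Division by zero is undefined, making this step invalid.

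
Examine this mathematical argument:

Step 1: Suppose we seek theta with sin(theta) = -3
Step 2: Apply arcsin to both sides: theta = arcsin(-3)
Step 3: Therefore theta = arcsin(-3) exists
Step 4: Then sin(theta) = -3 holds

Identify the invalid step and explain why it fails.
Step 2: Apply arcsin to both sides: theta = arcsin(-3)

Step 2 applies arcsin to -3. However, arcsin(x) is only defined for x in [-1, 1] because sin(theta) can only produce values in that range. Since |-3| > 1, arcsin(-3) is undefined. There is no angle whose sine equals -3.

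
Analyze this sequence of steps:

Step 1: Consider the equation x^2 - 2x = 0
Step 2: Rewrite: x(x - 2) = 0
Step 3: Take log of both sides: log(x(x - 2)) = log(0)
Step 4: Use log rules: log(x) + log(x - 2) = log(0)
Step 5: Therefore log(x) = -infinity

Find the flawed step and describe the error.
Step 3: Take log of both sides: log(x(x - 2)) = log(0)

Step 3 takes the logarithm of both sides, resulting in log(0) on the right side. The logarithm is only defined for positive numbers; log(0) is undefined (approaches negative infinity). This operation is invalid.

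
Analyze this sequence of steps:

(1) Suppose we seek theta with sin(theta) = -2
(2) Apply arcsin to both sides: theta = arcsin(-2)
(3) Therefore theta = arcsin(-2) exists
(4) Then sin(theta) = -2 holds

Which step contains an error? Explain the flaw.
Step 2: Apply arcsin to both sides: theta = arcsin(-2)

Step 2 applies arcsin to -2. However, arcsin(x) is only defined for x in [-1, 1] because sin(theta) can only produce values in that range. Since |-2| > 1, arcsin(-2) is undefined. There is no angle whose sine equals -2.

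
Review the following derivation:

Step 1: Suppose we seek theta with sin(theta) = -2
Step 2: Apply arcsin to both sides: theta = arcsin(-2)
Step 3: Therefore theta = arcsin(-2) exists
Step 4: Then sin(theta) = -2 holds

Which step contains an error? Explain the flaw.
Step 2: Apply arcsin to both sides: theta = arcsin(-2)

Step 2 applies arcsin to -2. However, arcsin(x) is only defined for x in [-1, 1] because sin(theta) can only produce values in that range. Since |-2| > 1, arcsin(-2) is undefined. There is no angle whose sine equals -2.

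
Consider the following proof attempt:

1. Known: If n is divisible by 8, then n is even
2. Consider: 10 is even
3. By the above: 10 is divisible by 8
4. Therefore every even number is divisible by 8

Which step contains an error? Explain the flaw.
Step 3: By the above: 10 is divisible by 8

Step 3 commits the fallacy of affirming the consequent. The known fact 'divisible by 8 → even' does NOT imply 'even → divisible by 8'. That would be the converse, which is false. For example, 10 is even but 10 ÷ 8 = 1.25, which is not an integer.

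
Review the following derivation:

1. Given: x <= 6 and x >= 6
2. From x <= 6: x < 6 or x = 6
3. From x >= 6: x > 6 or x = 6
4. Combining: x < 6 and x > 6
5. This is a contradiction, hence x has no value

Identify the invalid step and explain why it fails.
Step 4: Combining: x < 6 and x > 6

Step 4 incorrectly combines the conditions. From x <= 6 and x >= 6, the intersection is x = 6. The error treats the 'or' cases as 'and' requirements. The correct conclusion is that x = 6 is the unique solution, not that no solution exists.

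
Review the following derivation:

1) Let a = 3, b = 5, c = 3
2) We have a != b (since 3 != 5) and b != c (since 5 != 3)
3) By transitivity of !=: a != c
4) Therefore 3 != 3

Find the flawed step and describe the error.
Step 3: By transitivity of !=: a != c

Step 3 incorrectly applies transitivity to the '!=' relation. Transitivity states: if a R b and b R c, then a R c. However, '!=' is not transitive. Counterexample: 3 != 5 and 5 != 3, but 3 = 3 (both equal 3). Transitivity holds for relations like <, <=, =, but not for !=.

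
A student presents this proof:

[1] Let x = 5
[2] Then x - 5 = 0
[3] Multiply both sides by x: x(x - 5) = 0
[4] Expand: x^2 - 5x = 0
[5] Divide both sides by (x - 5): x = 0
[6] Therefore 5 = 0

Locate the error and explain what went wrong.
Step 5: Divide both sides by (x - 5): x = 0

Step 5 divides both sides by (x - 5). However, since x = 5, we have (x - 5) = 0. Division by zero is undefined, making this step invalid.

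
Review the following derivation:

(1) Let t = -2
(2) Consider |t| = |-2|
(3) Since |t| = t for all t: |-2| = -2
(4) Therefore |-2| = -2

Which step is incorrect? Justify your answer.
Step 3: Since |t| = t for all t: |-2| = -2

Step 3 incorrectly states that |t| = t for all t. The correct definition is |t| = t when t >= 0, and |t| = -t when t < 0. Since -2 < 0, we have |-2| = -(-2) = 2, not -2.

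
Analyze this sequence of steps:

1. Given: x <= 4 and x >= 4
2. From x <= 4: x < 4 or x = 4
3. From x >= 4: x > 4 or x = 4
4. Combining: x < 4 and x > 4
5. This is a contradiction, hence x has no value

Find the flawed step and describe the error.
Step 4: Combining: x < 4 and x > 4

Step 4 incorrectly combines the conditions. From x <= 4 and x >= 4, the intersection is x = 4. The error treats the 'or' cases as 'and' requirements. The correct conclusion is that x = 4 is the unique solution, not that no solution exists.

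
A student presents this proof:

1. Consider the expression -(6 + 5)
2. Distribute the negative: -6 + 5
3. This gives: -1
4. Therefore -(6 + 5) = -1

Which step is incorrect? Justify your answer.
Step 2: Distribute the negative: -6 + 5

Step 2 incorrectly distributes the negative sign. The correct distribution is -(6 + 5) = -6 - 5 = -11. The negative must be applied to both terms, not just the first. The error treats -(6 + 5) as -6 + 5, which equals -1 instead of -11.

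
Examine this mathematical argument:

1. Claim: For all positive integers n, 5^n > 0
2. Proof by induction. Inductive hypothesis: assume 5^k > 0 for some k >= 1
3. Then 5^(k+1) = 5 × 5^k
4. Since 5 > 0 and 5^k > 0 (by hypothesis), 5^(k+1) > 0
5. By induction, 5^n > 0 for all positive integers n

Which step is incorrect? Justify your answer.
Step 5: By induction, 5^n > 0 for all positive integers n

Step 5 concludes the proof by induction, but no base case was ever established. A valid induction proof requires: (1) a base case proving 5^1 > 0, and (2) an inductive step showing IF 5^k > 0 THEN 5^(k+1) > 0. Steps 2-4 correctly establish the inductive step, but without the base case the conclusion in step 5 does not follow.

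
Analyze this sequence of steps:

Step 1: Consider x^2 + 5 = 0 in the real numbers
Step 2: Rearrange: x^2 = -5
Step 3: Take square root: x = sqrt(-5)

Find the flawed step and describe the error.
Step 3: Take square root: x = sqrt(-5)

Step 3 takes the square root of -5, which is negative. In the real number system, the square root of a negative number is undefined. The equation x^2 + 5 = 0 has no real solutions. Square roots of negative numbers only exist in the complex numbers.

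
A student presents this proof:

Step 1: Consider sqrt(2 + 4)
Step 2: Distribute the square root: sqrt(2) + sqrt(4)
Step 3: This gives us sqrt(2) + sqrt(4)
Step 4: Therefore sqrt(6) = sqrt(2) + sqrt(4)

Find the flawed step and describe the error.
Step 2: Distribute the square root: sqrt(2) + sqrt(4)

Step 2 incorrectly 'distributes' the square root over addition. The square root function does not distribute: sqrt(a + b) ≠ sqrt(a) + sqrt(b). In fact, sqrt(2 + 4) = sqrt(6) ≈ 2.4495, while sqrt(2) + sqrt(4) ≈ 3.4142.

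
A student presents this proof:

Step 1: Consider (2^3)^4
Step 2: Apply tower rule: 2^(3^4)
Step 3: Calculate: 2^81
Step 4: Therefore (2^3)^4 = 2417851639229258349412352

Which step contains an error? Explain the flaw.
Step 2: Apply tower rule: 2^(3^4)

Step 2 incorrectly states that (a^b)^c = a^(b^c). The correct rule is (a^b)^c = a^(b×c). The actual value is (2^3)^4 = 2^12 = 4096, not 2^81 = 2417851639229258349412352.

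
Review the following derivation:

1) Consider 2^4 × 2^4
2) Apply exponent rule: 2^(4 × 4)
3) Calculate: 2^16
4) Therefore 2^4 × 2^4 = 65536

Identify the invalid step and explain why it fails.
Step 2: Apply exponent rule: 2^(4 × 4)

Step 2 incorrectly states that a^b × a^c = a^(b×c). The correct rule is a^b × a^c = a^(b+c). The actual value is 2^4 × 2^4 = 2^8 = 256, not 2^16 = 65536.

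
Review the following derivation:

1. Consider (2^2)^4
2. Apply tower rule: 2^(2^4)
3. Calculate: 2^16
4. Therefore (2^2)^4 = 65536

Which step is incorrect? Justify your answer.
Step 2: Apply tower rule: 2^(2^4)

Step 2 incorrectly states that (a^b)^c = a^(b^c). The correct rule is (a^b)^c = a^(b×c). The actual value is (2^2)^4 = 2^8 = 256, not 2^16 = 65536.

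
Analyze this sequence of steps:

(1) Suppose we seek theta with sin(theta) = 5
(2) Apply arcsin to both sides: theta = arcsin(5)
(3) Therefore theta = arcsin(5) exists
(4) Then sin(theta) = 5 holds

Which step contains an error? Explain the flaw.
Step 2: Apply arcsin to both sides: theta = arcsin(5)

Step 2 applies arcsin to 5. However, arcsin(x) is only defined for x in [-1, 1] because sin(theta) can only produce values in that range. Since |5| > 1, arcsin(5) is undefined. There is no angle whose sine equals 5.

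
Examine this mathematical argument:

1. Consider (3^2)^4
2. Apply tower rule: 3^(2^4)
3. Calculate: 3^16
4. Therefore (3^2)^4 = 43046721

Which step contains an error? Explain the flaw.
Step 2: Apply tower rule: 3^(2^4)

Step 2 incorrectly states that (a^b)^c = a^(b^c). The correct rule is (a^b)^c = a^(b×c). The actual value is (3^2)^4 = 3^8 = 6561, not 3^16 = 43046721.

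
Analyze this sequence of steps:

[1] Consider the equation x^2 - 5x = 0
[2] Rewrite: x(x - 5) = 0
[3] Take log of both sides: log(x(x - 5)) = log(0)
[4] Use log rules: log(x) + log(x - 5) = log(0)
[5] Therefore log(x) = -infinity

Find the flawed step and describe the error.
Step 3: Take log of both sides: log(x(x - 5)) = log(0)

Step 3 takes the logarithm of both sides, resulting in log(0) on the right side. The logarithm is only defined for positive numbers; log(0) is undefined (approaches negative infinity). This operation is invalid.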